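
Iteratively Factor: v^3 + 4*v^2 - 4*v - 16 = (v - 2)*(v^2 + 6*v + 8) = (v - 2)*(v + 4)*(v + 2)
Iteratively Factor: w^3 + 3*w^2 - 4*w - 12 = (w + 3)*(w^2 - 4) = (w + 2)*(w + 3)*(w - 2)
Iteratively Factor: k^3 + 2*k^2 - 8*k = (k - 2)*(k^2 + 4*k) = k*(k - 2)*(k + 4)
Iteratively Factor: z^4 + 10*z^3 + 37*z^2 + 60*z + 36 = (z + 2)*(z^3 + 8*z^2 + 21*z + 18) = (z + 2)*(z + 3)*(z^2 + 5*z + 6) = (z + 2)*(z + 3)^2*(z + 2)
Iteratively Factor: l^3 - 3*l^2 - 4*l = (l + 1)*(l^2 - 4*l) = (l - 4)*(l + 1)*(l)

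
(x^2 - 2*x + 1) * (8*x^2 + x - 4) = 8*x^4 - 15*x^3 + 2*x^2 + 9*x - 4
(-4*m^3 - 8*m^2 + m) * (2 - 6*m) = 24*m^4 + 40*m^3 - 22*m^2 + 2*m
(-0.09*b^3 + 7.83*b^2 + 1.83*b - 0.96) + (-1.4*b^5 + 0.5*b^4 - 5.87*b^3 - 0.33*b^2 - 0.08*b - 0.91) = -1.4*b^5 + 0.5*b^4 - 5.96*b^3 + 7.5*b^2 + 1.75*b - 1.87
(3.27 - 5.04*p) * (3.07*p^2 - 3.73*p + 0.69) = -15.4728*p^3 + 28.8381*p^2 - 15.6747*p + 2.2563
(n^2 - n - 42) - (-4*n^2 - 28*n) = 5*n^2 + 27*n - 42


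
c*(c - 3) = c^2 - 3*c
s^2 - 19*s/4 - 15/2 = (s - 6)*(s + 5/4)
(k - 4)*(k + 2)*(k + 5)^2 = k^4 + 8*k^3 - 3*k^2 - 130*k - 200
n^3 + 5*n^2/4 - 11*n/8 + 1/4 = (n - 1/2)*(n - 1/4)*(n + 2)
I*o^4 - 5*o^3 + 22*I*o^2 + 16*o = o*(o - 2*I)*(o + 8*I)*(I*o + 1)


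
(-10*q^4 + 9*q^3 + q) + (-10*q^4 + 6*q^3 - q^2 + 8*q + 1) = -20*q^4 + 15*q^3 - q^2 + 9*q + 1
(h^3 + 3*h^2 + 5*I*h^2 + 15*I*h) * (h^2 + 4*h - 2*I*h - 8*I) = h^5 + 7*h^4 + 3*I*h^4 + 22*h^3 + 21*I*h^3 + 70*h^2 + 36*I*h^2 + 120*h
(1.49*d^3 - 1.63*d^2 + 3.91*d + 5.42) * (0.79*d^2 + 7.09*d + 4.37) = 1.1771*d^5 + 9.2764*d^4 - 1.9565*d^3 + 24.8806*d^2 + 55.5145*d + 23.6854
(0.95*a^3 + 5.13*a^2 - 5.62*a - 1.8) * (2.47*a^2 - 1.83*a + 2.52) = 2.3465*a^5 + 10.9326*a^4 - 20.8753*a^3 + 18.7662*a^2 - 10.8684*a - 4.536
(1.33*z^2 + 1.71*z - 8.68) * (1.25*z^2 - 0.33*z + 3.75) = 1.6625*z^4 + 1.6986*z^3 - 6.4268*z^2 + 9.2769*z - 32.55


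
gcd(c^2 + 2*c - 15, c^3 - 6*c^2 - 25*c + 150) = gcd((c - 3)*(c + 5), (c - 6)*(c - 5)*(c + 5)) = c + 5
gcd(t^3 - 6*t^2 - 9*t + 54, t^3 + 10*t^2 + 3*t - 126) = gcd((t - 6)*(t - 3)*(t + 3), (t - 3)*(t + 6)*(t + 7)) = t - 3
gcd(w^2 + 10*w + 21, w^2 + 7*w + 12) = w + 3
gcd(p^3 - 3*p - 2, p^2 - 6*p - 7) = p + 1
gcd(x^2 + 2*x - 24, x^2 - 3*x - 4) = x - 4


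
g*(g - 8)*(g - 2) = g^3 - 10*g^2 + 16*g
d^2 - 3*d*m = d*(d - 3*m)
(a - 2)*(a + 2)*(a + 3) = a^3 + 3*a^2 - 4*a - 12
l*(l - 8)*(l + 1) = l^3 - 7*l^2 - 8*l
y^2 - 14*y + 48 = (y - 8)*(y - 6)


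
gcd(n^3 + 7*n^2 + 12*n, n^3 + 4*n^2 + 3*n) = n^2 + 3*n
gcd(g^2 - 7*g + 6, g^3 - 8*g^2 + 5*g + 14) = 1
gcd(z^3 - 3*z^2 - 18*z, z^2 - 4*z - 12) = z - 6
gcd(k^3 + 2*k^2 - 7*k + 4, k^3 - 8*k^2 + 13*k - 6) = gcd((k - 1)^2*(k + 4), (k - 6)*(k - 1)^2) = k^2 - 2*k + 1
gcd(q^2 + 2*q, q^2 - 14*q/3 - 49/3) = 1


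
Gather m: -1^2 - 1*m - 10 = -m - 11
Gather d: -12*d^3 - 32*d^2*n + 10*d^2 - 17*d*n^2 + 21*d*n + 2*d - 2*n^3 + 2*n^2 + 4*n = -12*d^3 + d^2*(10 - 32*n) + d*(-17*n^2 + 21*n + 2) - 2*n^3 + 2*n^2 + 4*n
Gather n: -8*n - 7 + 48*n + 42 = 40*n + 35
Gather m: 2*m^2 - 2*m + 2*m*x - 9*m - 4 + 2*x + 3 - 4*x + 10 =2*m^2 + m*(2*x - 11) - 2*x + 9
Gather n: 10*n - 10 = 10*n - 10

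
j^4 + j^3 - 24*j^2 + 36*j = j*(j - 3)*(j - 2)*(j + 6)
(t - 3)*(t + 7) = t^2 + 4*t - 21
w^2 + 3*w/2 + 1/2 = (w + 1/2)*(w + 1)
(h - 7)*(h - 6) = h^2 - 13*h + 42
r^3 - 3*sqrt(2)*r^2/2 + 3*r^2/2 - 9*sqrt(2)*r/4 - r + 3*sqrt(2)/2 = (r - 1/2)*(r + 2)*(r - 3*sqrt(2)/2)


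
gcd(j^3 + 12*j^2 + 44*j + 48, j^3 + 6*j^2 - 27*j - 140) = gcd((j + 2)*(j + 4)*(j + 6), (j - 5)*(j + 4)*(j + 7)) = j + 4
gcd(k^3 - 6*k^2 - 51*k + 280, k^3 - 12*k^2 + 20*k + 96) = k - 8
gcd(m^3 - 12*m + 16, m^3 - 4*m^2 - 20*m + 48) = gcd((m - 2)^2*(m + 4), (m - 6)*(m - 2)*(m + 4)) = m^2 + 2*m - 8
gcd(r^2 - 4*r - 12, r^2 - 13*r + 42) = r - 6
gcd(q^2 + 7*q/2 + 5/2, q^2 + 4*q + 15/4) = q + 5/2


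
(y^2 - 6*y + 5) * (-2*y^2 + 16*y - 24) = -2*y^4 + 28*y^3 - 130*y^2 + 224*y - 120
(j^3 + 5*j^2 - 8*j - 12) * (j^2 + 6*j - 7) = j^5 + 11*j^4 + 15*j^3 - 95*j^2 - 16*j + 84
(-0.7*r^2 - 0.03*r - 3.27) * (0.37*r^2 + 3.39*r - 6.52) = -0.259*r^4 - 2.3841*r^3 + 3.2524*r^2 - 10.8897*r + 21.3204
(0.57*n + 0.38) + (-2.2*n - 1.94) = -1.63*n - 1.56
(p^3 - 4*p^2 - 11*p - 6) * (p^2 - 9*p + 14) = p^5 - 13*p^4 + 39*p^3 + 37*p^2 - 100*p - 84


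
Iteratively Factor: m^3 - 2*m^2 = (m - 2)*(m^2) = m*(m - 2)*(m)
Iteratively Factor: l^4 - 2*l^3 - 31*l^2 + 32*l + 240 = (l - 5)*(l^3 + 3*l^2 - 16*l - 48) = (l - 5)*(l - 4)*(l^2 + 7*l + 12) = (l - 5)*(l - 4)*(l + 4)*(l + 3)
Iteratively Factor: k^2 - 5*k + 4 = (k - 4)*(k - 1)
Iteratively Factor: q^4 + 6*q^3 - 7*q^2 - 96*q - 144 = (q - 4)*(q^3 + 10*q^2 + 33*q + 36) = (q - 4)*(q + 4)*(q^2 + 6*q + 9) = (q - 4)*(q + 3)*(q + 4)*(q + 3)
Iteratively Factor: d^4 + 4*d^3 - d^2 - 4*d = (d + 1)*(d^3 + 3*d^2 - 4*d) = d*(d + 1)*(d^2 + 3*d - 4) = d*(d - 1)*(d + 1)*(d + 4)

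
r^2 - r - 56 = (r - 8)*(r + 7)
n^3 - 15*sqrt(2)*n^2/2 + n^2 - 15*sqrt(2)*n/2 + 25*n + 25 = (n + 1)*(n - 5*sqrt(2))*(n - 5*sqrt(2)/2)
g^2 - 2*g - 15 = (g - 5)*(g + 3)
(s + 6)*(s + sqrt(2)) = s^2 + sqrt(2)*s + 6*s + 6*sqrt(2)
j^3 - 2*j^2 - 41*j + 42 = (j - 7)*(j - 1)*(j + 6)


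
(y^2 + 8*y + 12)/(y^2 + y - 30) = (y + 2)/(y - 5)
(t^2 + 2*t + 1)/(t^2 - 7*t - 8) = (t + 1)/(t - 8)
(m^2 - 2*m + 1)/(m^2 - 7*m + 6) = (m - 1)/(m - 6)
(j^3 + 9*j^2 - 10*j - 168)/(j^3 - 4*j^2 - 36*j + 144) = (j + 7)/(j - 6)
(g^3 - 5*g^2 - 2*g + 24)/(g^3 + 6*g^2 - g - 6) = (g^3 - 5*g^2 - 2*g + 24)/(g^3 + 6*g^2 - g - 6)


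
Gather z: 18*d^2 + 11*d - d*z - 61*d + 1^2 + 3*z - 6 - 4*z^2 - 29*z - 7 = 18*d^2 - 50*d - 4*z^2 + z*(-d - 26) - 12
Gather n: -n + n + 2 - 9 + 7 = 0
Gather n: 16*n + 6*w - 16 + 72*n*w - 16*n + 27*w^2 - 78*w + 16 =72*n*w + 27*w^2 - 72*w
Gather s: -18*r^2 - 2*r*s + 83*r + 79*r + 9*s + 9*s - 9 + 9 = -18*r^2 + 162*r + s*(18 - 2*r)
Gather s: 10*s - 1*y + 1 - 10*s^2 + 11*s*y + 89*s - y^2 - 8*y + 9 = -10*s^2 + s*(11*y + 99) - y^2 - 9*y + 10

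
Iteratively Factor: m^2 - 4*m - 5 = (m + 1)*(m - 5)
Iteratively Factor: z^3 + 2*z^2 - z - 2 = (z + 2)*(z^2 - 1) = (z - 1)*(z + 2)*(z + 1)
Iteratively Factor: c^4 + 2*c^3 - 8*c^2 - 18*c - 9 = (c - 3)*(c^3 + 5*c^2 + 7*c + 3) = (c - 3)*(c + 3)*(c^2 + 2*c + 1) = (c - 3)*(c + 1)*(c + 3)*(c + 1)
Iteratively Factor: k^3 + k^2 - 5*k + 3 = (k - 1)*(k^2 + 2*k - 3) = (k - 1)*(k + 3)*(k - 1)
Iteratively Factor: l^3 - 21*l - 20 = (l + 1)*(l^2 - l - 20) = (l + 1)*(l + 4)*(l - 5)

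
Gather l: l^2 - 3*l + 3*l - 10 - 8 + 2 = l^2 - 16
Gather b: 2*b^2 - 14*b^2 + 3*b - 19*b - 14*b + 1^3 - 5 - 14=-12*b^2 - 30*b - 18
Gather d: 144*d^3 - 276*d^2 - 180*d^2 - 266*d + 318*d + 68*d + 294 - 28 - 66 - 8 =144*d^3 - 456*d^2 + 120*d + 192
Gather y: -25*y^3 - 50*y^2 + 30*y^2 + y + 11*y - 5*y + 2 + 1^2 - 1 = -25*y^3 - 20*y^2 + 7*y + 2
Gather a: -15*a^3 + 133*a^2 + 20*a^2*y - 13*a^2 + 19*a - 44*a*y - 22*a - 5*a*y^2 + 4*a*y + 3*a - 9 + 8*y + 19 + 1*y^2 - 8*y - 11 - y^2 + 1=-15*a^3 + a^2*(20*y + 120) + a*(-5*y^2 - 40*y)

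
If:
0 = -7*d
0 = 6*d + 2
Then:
No Solution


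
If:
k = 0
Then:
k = 0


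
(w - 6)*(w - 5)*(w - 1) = w^3 - 12*w^2 + 41*w - 30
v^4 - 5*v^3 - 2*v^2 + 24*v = v*(v - 4)*(v - 3)*(v + 2)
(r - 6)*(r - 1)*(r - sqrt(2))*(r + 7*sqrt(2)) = r^4 - 7*r^3 + 6*sqrt(2)*r^3 - 42*sqrt(2)*r^2 - 8*r^2 + 36*sqrt(2)*r + 98*r - 84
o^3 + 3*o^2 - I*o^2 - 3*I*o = o*(o + 3)*(o - I)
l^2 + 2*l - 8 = (l - 2)*(l + 4)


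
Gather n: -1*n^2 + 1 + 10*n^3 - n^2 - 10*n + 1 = 10*n^3 - 2*n^2 - 10*n + 2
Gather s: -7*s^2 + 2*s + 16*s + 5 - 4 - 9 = -7*s^2 + 18*s - 8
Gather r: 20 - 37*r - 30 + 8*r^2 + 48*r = 8*r^2 + 11*r - 10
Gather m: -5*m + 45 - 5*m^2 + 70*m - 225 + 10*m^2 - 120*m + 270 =5*m^2 - 55*m + 90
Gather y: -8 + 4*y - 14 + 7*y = 11*y - 22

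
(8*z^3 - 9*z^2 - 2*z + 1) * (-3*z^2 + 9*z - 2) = -24*z^5 + 99*z^4 - 91*z^3 - 3*z^2 + 13*z - 2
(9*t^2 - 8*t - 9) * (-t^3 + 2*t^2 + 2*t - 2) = -9*t^5 + 26*t^4 + 11*t^3 - 52*t^2 - 2*t + 18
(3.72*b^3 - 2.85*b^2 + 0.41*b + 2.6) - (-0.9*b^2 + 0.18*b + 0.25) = 3.72*b^3 - 1.95*b^2 + 0.23*b + 2.35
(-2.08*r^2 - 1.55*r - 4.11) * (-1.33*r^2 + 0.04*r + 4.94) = 2.7664*r^4 + 1.9783*r^3 - 4.8709*r^2 - 7.8214*r - 20.3034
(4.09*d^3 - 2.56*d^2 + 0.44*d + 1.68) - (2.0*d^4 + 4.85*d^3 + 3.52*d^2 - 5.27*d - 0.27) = -2.0*d^4 - 0.76*d^3 - 6.08*d^2 + 5.71*d + 1.95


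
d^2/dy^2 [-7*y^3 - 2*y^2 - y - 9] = -42*y - 4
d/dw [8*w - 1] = 8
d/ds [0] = 0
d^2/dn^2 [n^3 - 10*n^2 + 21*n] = 6*n - 20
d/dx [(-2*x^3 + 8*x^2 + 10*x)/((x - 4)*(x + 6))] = 2*(-x^4 - 4*x^3 + 75*x^2 - 192*x - 120)/(x^4 + 4*x^3 - 44*x^2 - 96*x + 576)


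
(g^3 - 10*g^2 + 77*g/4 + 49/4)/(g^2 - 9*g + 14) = (g^2 - 3*g - 7/4)/(g - 2)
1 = 1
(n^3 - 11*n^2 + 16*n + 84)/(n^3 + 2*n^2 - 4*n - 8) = (n^2 - 13*n + 42)/(n^2 - 4)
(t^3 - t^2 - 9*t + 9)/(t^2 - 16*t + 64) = (t^3 - t^2 - 9*t + 9)/(t^2 - 16*t + 64)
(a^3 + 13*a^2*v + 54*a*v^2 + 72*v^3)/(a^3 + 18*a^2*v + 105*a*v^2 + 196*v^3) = (a^2 + 9*a*v + 18*v^2)/(a^2 + 14*a*v + 49*v^2)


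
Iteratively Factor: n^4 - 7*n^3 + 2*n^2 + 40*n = (n)*(n^3 - 7*n^2 + 2*n + 40) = n*(n - 5)*(n^2 - 2*n - 8) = n*(n - 5)*(n + 2)*(n - 4)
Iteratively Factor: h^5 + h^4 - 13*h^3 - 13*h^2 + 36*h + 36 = (h + 1)*(h^4 - 13*h^2 + 36) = (h - 2)*(h + 1)*(h^3 + 2*h^2 - 9*h - 18) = (h - 2)*(h + 1)*(h + 2)*(h^2 - 9) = (h - 3)*(h - 2)*(h + 1)*(h + 2)*(h + 3)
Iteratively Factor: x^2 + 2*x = (x + 2)*(x)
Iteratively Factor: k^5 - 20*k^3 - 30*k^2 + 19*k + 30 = (k + 2)*(k^4 - 2*k^3 - 16*k^2 + 2*k + 15) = (k - 1)*(k + 2)*(k^3 - k^2 - 17*k - 15) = (k - 5)*(k - 1)*(k + 2)*(k^2 + 4*k + 3) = (k - 5)*(k - 1)*(k + 2)*(k + 3)*(k + 1)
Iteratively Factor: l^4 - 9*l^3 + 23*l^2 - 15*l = (l - 3)*(l^3 - 6*l^2 + 5*l) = (l - 5)*(l - 3)*(l^2 - l) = l*(l - 5)*(l - 3)*(l - 1)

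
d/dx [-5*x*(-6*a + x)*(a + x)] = 30*a^2 + 50*a*x - 15*x^2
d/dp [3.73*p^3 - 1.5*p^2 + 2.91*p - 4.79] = 11.19*p^2 - 3.0*p + 2.91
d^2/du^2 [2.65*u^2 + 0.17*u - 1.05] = 5.30000000000000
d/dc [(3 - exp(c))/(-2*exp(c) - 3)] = 9*exp(c)/(2*exp(c) + 3)^2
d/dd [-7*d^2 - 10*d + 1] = -14*d - 10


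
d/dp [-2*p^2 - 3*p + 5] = -4*p - 3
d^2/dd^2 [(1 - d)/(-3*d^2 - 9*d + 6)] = 2*((d - 1)*(2*d + 3)^2 - (3*d + 2)*(d^2 + 3*d - 2))/(3*(d^2 + 3*d - 2)^3)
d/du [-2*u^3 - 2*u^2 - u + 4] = -6*u^2 - 4*u - 1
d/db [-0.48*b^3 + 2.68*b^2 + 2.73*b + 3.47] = -1.44*b^2 + 5.36*b + 2.73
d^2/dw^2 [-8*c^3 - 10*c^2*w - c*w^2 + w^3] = -2*c + 6*w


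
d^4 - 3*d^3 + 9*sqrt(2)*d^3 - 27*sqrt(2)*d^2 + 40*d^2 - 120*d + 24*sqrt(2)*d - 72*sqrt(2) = (d - 3)*(d + sqrt(2))*(d + 2*sqrt(2))*(d + 6*sqrt(2))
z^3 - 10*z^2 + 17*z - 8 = (z - 8)*(z - 1)^2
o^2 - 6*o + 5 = (o - 5)*(o - 1)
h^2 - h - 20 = (h - 5)*(h + 4)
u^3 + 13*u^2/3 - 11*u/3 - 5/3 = (u - 1)*(u + 1/3)*(u + 5)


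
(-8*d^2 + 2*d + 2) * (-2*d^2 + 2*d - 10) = 16*d^4 - 20*d^3 + 80*d^2 - 16*d - 20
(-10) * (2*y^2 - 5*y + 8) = -20*y^2 + 50*y - 80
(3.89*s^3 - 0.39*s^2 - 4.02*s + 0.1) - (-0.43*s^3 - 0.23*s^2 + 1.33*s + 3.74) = 4.32*s^3 - 0.16*s^2 - 5.35*s - 3.64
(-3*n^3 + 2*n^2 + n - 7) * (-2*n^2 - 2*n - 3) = 6*n^5 + 2*n^4 + 3*n^3 + 6*n^2 + 11*n + 21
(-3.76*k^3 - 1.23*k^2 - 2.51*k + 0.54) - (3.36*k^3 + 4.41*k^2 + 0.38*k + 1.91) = -7.12*k^3 - 5.64*k^2 - 2.89*k - 1.37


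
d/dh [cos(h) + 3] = -sin(h)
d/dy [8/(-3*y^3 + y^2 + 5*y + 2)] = 8*(9*y^2 - 2*y - 5)/(-3*y^3 + y^2 + 5*y + 2)^2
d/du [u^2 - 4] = 2*u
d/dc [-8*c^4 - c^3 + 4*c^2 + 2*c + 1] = -32*c^3 - 3*c^2 + 8*c + 2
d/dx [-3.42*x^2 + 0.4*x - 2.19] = 0.4 - 6.84*x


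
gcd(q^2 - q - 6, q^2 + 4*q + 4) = q + 2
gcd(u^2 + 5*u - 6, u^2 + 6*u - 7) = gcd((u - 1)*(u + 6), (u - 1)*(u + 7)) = u - 1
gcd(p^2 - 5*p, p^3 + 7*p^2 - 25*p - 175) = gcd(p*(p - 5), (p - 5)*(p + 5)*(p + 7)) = p - 5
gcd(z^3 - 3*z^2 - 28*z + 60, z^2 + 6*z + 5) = z + 5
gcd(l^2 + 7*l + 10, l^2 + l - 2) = l + 2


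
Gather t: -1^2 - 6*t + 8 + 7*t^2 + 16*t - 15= 7*t^2 + 10*t - 8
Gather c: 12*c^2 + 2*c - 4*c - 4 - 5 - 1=12*c^2 - 2*c - 10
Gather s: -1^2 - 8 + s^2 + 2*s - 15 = s^2 + 2*s - 24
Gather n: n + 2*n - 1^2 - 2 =3*n - 3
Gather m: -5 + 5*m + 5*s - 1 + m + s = 6*m + 6*s - 6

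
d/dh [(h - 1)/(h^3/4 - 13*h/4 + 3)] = 4*(-2*h - 1)/(h^4 + 2*h^3 - 23*h^2 - 24*h + 144)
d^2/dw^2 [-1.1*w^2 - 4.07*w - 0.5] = -2.20000000000000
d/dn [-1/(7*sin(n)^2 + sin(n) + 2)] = (14*sin(n) + 1)*cos(n)/(7*sin(n)^2 + sin(n) + 2)^2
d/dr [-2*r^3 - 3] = -6*r^2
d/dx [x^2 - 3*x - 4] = 2*x - 3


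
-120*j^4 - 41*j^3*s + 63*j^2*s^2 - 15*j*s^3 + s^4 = (-8*j + s)*(-5*j + s)*(-3*j + s)*(j + s)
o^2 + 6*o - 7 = (o - 1)*(o + 7)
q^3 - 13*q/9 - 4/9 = (q - 4/3)*(q + 1/3)*(q + 1)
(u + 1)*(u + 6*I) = u^2 + u + 6*I*u + 6*I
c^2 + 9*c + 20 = (c + 4)*(c + 5)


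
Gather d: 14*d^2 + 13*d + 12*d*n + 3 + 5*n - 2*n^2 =14*d^2 + d*(12*n + 13) - 2*n^2 + 5*n + 3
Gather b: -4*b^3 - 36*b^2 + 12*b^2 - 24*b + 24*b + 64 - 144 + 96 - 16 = -4*b^3 - 24*b^2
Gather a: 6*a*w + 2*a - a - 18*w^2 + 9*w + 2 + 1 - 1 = a*(6*w + 1) - 18*w^2 + 9*w + 2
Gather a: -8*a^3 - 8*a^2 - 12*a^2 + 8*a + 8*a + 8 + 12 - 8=-8*a^3 - 20*a^2 + 16*a + 12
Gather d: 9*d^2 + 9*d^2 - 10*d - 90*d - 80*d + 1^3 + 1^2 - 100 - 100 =18*d^2 - 180*d - 198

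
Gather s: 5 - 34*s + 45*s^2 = 45*s^2 - 34*s + 5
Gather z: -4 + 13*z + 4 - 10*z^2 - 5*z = -10*z^2 + 8*z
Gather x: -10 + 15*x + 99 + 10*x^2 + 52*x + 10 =10*x^2 + 67*x + 99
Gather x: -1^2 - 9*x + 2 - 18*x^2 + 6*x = -18*x^2 - 3*x + 1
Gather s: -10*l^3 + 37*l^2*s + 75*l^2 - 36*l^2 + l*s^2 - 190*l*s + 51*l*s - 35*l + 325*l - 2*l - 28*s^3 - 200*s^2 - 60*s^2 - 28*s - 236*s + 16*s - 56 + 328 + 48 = -10*l^3 + 39*l^2 + 288*l - 28*s^3 + s^2*(l - 260) + s*(37*l^2 - 139*l - 248) + 320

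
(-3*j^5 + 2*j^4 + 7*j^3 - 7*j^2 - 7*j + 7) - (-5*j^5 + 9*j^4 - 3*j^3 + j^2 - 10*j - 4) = 2*j^5 - 7*j^4 + 10*j^3 - 8*j^2 + 3*j + 11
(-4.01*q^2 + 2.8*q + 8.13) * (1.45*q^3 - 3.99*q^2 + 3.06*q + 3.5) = -5.8145*q^5 + 20.0599*q^4 - 11.6541*q^3 - 37.9057*q^2 + 34.6778*q + 28.455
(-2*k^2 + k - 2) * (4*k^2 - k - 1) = -8*k^4 + 6*k^3 - 7*k^2 + k + 2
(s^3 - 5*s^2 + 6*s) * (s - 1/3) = s^4 - 16*s^3/3 + 23*s^2/3 - 2*s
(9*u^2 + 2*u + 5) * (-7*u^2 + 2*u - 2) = -63*u^4 + 4*u^3 - 49*u^2 + 6*u - 10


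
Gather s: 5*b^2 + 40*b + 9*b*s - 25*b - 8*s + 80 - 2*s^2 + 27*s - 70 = 5*b^2 + 15*b - 2*s^2 + s*(9*b + 19) + 10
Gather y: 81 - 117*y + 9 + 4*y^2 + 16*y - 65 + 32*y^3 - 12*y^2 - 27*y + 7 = 32*y^3 - 8*y^2 - 128*y + 32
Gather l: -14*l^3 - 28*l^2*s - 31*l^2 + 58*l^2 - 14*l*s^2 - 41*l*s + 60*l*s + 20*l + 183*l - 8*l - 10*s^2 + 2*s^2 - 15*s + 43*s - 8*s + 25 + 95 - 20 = -14*l^3 + l^2*(27 - 28*s) + l*(-14*s^2 + 19*s + 195) - 8*s^2 + 20*s + 100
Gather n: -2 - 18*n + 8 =6 - 18*n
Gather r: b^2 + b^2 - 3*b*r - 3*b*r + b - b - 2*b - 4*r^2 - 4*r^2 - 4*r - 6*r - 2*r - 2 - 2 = 2*b^2 - 2*b - 8*r^2 + r*(-6*b - 12) - 4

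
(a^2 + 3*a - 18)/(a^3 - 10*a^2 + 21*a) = (a + 6)/(a*(a - 7))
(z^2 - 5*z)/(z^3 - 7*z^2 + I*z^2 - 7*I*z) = (z - 5)/(z^2 + z*(-7 + I) - 7*I)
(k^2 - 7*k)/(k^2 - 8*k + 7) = k/(k - 1)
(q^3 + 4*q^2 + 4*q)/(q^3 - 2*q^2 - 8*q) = (q + 2)/(q - 4)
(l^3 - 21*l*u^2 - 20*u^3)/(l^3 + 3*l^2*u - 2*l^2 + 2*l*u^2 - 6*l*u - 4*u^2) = (l^2 - l*u - 20*u^2)/(l^2 + 2*l*u - 2*l - 4*u)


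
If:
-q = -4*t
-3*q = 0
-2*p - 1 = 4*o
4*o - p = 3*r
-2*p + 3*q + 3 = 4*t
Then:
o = -1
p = 3/2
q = 0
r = -11/6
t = 0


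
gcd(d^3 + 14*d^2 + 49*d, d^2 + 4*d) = d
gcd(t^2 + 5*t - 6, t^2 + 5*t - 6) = t^2 + 5*t - 6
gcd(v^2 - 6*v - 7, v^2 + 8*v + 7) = v + 1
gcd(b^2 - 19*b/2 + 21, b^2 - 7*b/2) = b - 7/2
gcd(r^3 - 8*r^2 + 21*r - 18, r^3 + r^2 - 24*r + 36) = r^2 - 5*r + 6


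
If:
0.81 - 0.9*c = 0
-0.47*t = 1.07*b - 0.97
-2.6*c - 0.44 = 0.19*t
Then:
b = 7.33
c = 0.90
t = -14.63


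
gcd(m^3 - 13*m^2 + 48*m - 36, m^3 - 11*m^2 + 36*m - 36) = m - 6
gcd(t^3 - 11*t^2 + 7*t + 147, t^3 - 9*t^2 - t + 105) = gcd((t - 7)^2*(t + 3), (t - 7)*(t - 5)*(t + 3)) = t^2 - 4*t - 21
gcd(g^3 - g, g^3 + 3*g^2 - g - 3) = g^2 - 1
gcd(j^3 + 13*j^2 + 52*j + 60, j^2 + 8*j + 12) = j^2 + 8*j + 12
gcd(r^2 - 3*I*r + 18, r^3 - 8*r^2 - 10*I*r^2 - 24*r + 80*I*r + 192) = r - 6*I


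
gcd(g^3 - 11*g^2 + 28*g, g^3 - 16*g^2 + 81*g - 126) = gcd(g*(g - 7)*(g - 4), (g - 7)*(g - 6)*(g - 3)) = g - 7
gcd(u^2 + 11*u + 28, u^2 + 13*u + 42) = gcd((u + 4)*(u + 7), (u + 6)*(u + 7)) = u + 7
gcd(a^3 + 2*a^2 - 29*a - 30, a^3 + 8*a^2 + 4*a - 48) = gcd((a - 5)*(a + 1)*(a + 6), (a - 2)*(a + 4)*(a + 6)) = a + 6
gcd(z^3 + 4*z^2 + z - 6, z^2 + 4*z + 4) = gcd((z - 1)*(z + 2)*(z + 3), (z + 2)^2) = z + 2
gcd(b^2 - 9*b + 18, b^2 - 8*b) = 1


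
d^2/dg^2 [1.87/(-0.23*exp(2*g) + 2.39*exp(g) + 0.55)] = (1.87*(0.46*exp(g) - 2.39)*(0.92*exp(g) - 4.78)*exp(g) + (1.7204*exp(g) - 4.4693)*(-0.23*exp(2*g) + 2.39*exp(g) + 0.55))*exp(g)/(-0.23*exp(2*g) + 2.39*exp(g) + 0.55)^3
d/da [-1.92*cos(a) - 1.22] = 1.92*sin(a)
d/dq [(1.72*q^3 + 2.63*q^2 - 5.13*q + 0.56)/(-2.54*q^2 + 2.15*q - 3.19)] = (-4.3688*q^4 + 7.396*q^3 - 23.8361*q^2 - 13.9346*q + 15.1607)/(6.4516*q^4 - 10.922*q^3 + 20.8277*q^2 - 13.717*q + 10.1761)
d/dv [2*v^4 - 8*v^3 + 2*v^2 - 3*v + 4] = 8*v^3 - 24*v^2 + 4*v - 3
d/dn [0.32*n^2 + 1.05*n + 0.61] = 0.64*n + 1.05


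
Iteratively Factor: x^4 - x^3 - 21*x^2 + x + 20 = (x - 1)*(x^3 - 21*x - 20) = (x - 1)*(x + 1)*(x^2 - x - 20) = (x - 1)*(x + 1)*(x + 4)*(x - 5)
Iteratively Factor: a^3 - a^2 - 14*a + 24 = (a - 3)*(a^2 + 2*a - 8) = (a - 3)*(a + 4)*(a - 2)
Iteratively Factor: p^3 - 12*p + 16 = (p - 2)*(p^2 + 2*p - 8) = (p - 2)*(p + 4)*(p - 2)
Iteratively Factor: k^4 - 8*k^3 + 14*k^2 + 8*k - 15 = (k - 5)*(k^3 - 3*k^2 - k + 3) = (k - 5)*(k + 1)*(k^2 - 4*k + 3) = (k - 5)*(k - 1)*(k + 1)*(k - 3)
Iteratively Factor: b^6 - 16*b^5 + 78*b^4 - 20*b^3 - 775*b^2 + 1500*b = (b)*(b^5 - 16*b^4 + 78*b^3 - 20*b^2 - 775*b + 1500) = b*(b - 4)*(b^4 - 12*b^3 + 30*b^2 + 100*b - 375) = b*(b - 4)*(b + 3)*(b^3 - 15*b^2 + 75*b - 125) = b*(b - 5)*(b - 4)*(b + 3)*(b^2 - 10*b + 25) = b*(b - 5)^2*(b - 4)*(b + 3)*(b - 5)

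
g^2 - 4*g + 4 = (g - 2)^2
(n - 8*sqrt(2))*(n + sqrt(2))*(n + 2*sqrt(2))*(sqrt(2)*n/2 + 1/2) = sqrt(2)*n^4/2 - 9*n^3/2 - 49*sqrt(2)*n^2/2 - 54*n - 16*sqrt(2)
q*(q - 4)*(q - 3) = q^3 - 7*q^2 + 12*q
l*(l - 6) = l^2 - 6*l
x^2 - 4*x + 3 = (x - 3)*(x - 1)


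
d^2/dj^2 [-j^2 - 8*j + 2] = -2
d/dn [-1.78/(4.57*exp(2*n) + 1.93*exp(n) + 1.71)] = (16.2692*exp(n) + 3.4354)*exp(n)/(4.57*exp(2*n) + 1.93*exp(n) + 1.71)^2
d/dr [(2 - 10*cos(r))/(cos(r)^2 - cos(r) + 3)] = 2*(5*sin(r)^2 + 2*cos(r) + 9)*sin(r)/(sin(r)^2 + cos(r) - 4)^2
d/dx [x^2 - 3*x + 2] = 2*x - 3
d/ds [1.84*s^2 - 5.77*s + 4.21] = 3.68*s - 5.77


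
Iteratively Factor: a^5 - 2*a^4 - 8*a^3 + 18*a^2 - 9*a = (a - 3)*(a^4 + a^3 - 5*a^2 + 3*a) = (a - 3)*(a - 1)*(a^3 + 2*a^2 - 3*a) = (a - 3)*(a - 1)^2*(a^2 + 3*a) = (a - 3)*(a - 1)^2*(a + 3)*(a)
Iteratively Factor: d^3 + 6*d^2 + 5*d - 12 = (d + 3)*(d^2 + 3*d - 4) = (d + 3)*(d + 4)*(d - 1)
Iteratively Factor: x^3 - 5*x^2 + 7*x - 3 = (x - 1)*(x^2 - 4*x + 3) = (x - 3)*(x - 1)*(x - 1)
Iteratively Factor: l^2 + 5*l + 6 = (l + 3)*(l + 2)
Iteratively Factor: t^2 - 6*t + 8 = (t - 4)*(t - 2)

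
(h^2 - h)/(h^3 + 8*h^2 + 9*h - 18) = h/(h^2 + 9*h + 18)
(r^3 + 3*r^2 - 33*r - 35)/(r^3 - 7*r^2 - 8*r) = (r^2 + 2*r - 35)/(r*(r - 8))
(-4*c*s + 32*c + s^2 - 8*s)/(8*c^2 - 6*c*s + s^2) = (s - 8)/(-2*c + s)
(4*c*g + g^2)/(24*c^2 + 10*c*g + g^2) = g/(6*c + g)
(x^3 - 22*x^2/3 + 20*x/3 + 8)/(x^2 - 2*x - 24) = (3*x^2 - 4*x - 4)/(3*(x + 4))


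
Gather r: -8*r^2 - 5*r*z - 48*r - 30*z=-8*r^2 + r*(-5*z - 48) - 30*z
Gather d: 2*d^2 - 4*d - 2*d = 2*d^2 - 6*d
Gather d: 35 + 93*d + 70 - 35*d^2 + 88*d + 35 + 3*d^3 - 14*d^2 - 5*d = 3*d^3 - 49*d^2 + 176*d + 140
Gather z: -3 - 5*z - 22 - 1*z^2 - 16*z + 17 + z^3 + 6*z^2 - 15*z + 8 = z^3 + 5*z^2 - 36*z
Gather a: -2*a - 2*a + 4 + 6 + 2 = 12 - 4*a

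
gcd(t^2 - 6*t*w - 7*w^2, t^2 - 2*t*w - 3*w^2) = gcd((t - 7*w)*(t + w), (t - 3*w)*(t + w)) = t + w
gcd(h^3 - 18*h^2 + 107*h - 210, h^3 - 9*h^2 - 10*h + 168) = h^2 - 13*h + 42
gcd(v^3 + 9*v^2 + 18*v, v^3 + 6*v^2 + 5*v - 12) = v + 3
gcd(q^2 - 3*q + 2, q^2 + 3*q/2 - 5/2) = q - 1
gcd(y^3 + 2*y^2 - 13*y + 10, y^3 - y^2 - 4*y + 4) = y^2 - 3*y + 2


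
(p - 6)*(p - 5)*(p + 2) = p^3 - 9*p^2 + 8*p + 60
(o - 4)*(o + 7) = o^2 + 3*o - 28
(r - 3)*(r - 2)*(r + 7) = r^3 + 2*r^2 - 29*r + 42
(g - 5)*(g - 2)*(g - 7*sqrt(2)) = g^3 - 7*sqrt(2)*g^2 - 7*g^2 + 10*g + 49*sqrt(2)*g - 70*sqrt(2)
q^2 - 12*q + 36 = (q - 6)^2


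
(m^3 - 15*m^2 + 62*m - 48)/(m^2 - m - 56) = (m^2 - 7*m + 6)/(m + 7)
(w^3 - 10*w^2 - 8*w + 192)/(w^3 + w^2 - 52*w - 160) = (w - 6)/(w + 5)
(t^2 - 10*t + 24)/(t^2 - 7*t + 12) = (t - 6)/(t - 3)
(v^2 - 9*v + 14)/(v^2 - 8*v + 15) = (v^2 - 9*v + 14)/(v^2 - 8*v + 15)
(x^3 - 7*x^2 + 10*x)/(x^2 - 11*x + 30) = x*(x - 2)/(x - 6)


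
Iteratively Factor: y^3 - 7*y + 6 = (y - 1)*(y^2 + y - 6) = (y - 2)*(y - 1)*(y + 3)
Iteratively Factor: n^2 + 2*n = (n + 2)*(n)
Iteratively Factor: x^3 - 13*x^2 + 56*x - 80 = (x - 5)*(x^2 - 8*x + 16) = (x - 5)*(x - 4)*(x - 4)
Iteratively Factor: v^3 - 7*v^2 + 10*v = (v - 2)*(v^2 - 5*v) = (v - 5)*(v - 2)*(v)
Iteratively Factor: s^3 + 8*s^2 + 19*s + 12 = (s + 4)*(s^2 + 4*s + 3) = (s + 1)*(s + 4)*(s + 3)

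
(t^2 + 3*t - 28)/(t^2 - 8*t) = (t^2 + 3*t - 28)/(t*(t - 8))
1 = 1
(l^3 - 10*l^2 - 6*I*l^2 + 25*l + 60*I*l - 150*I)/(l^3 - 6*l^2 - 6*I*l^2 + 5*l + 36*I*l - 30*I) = (l - 5)/(l - 1)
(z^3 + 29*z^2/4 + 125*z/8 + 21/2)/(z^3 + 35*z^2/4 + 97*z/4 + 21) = (z + 3/2)/(z + 3)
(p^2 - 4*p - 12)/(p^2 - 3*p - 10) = (p - 6)/(p - 5)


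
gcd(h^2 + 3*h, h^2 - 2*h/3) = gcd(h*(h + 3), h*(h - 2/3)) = h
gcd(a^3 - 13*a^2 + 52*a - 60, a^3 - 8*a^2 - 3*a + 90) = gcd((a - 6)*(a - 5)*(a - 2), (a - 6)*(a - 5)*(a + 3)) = a^2 - 11*a + 30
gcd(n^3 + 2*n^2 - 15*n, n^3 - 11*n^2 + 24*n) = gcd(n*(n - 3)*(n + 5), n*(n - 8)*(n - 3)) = n^2 - 3*n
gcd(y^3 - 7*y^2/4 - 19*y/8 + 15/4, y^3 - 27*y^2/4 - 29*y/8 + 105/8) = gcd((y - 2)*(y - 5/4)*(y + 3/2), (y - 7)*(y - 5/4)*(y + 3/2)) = y^2 + y/4 - 15/8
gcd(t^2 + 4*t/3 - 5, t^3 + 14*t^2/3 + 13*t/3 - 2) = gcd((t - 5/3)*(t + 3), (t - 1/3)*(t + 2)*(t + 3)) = t + 3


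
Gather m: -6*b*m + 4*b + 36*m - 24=4*b + m*(36 - 6*b) - 24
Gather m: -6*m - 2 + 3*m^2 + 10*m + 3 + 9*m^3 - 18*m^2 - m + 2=9*m^3 - 15*m^2 + 3*m + 3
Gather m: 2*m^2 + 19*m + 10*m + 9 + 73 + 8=2*m^2 + 29*m + 90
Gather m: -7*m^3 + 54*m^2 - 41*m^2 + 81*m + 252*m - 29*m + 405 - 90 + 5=-7*m^3 + 13*m^2 + 304*m + 320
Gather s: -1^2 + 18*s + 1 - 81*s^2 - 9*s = -81*s^2 + 9*s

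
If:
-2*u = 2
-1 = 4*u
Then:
No Solution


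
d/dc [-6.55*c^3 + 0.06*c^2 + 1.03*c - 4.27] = -19.65*c^2 + 0.12*c + 1.03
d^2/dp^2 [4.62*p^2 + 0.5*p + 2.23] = 9.24000000000000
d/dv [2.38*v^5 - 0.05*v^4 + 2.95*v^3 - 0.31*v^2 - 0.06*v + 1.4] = 11.9*v^4 - 0.2*v^3 + 8.85*v^2 - 0.62*v - 0.06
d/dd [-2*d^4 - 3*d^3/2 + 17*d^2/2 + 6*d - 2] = -8*d^3 - 9*d^2/2 + 17*d + 6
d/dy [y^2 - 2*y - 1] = 2*y - 2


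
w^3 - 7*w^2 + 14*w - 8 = (w - 4)*(w - 2)*(w - 1)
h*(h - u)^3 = h^4 - 3*h^3*u + 3*h^2*u^2 - h*u^3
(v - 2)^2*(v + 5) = v^3 + v^2 - 16*v + 20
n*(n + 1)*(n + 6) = n^3 + 7*n^2 + 6*n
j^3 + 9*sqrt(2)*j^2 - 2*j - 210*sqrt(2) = (j - 3*sqrt(2))*(j + 5*sqrt(2))*(j + 7*sqrt(2))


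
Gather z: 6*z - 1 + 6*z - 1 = 12*z - 2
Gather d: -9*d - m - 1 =-9*d - m - 1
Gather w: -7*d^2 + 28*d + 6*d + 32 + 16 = -7*d^2 + 34*d + 48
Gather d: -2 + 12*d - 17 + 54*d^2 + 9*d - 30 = 54*d^2 + 21*d - 49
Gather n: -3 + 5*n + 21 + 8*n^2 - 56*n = 8*n^2 - 51*n + 18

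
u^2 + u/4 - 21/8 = (u - 3/2)*(u + 7/4)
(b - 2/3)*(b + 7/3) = b^2 + 5*b/3 - 14/9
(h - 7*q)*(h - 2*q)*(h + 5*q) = h^3 - 4*h^2*q - 31*h*q^2 + 70*q^3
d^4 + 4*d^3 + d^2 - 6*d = d*(d - 1)*(d + 2)*(d + 3)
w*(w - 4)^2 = w^3 - 8*w^2 + 16*w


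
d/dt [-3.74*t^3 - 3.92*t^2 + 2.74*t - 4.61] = -11.22*t^2 - 7.84*t + 2.74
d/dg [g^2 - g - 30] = 2*g - 1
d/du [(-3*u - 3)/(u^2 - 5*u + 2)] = 3*(u^2 + 2*u - 7)/(u^4 - 10*u^3 + 29*u^2 - 20*u + 4)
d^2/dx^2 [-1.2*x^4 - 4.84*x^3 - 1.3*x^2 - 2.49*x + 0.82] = -14.4*x^2 - 29.04*x - 2.6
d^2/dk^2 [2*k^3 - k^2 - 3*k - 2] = 12*k - 2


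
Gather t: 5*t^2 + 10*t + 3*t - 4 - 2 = 5*t^2 + 13*t - 6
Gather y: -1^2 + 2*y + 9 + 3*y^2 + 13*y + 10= 3*y^2 + 15*y + 18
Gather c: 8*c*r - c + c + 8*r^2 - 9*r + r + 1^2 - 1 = 8*c*r + 8*r^2 - 8*r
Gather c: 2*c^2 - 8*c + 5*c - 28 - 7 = 2*c^2 - 3*c - 35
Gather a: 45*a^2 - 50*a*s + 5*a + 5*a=45*a^2 + a*(10 - 50*s)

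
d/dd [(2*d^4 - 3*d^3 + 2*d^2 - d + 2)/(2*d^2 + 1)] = (8*d^5 - 6*d^4 + 8*d^3 - 7*d^2 - 4*d - 1)/(4*d^4 + 4*d^2 + 1)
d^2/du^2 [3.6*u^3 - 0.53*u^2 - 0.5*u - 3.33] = 21.6*u - 1.06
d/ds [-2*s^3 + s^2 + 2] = 2*s*(1 - 3*s)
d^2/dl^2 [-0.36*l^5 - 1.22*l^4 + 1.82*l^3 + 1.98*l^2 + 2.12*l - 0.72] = -7.2*l^3 - 14.64*l^2 + 10.92*l + 3.96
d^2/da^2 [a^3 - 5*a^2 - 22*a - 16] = 6*a - 10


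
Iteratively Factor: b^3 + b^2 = (b + 1)*(b^2) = b*(b + 1)*(b)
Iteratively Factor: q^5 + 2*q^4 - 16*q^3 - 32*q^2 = (q)*(q^4 + 2*q^3 - 16*q^2 - 32*q) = q*(q + 2)*(q^3 - 16*q) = q^2*(q + 2)*(q^2 - 16) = q^2*(q - 4)*(q + 2)*(q + 4)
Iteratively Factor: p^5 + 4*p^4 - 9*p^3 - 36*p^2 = (p)*(p^4 + 4*p^3 - 9*p^2 - 36*p) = p*(p - 3)*(p^3 + 7*p^2 + 12*p) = p*(p - 3)*(p + 3)*(p^2 + 4*p) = p*(p - 3)*(p + 3)*(p + 4)*(p)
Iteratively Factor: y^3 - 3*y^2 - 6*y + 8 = (y + 2)*(y^2 - 5*y + 4) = (y - 1)*(y + 2)*(y - 4)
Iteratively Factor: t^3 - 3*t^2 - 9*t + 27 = (t + 3)*(t^2 - 6*t + 9) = (t - 3)*(t + 3)*(t - 3)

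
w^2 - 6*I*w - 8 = (w - 4*I)*(w - 2*I)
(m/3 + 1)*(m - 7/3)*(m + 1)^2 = m^4/3 + 8*m^3/9 - 14*m^2/9 - 40*m/9 - 7/3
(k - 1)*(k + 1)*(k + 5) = k^3 + 5*k^2 - k - 5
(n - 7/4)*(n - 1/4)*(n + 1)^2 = n^4 - 41*n^2/16 - 9*n/8 + 7/16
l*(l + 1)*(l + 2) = l^3 + 3*l^2 + 2*l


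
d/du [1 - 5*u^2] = -10*u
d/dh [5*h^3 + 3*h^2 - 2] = 3*h*(5*h + 2)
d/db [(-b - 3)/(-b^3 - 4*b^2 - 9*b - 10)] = (b^3 + 4*b^2 + 9*b - (b + 3)*(3*b^2 + 8*b + 9) + 10)/(b^3 + 4*b^2 + 9*b + 10)^2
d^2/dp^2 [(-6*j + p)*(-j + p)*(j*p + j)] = 2*j*(-7*j + 3*p + 1)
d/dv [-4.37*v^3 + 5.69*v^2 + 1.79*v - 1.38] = -13.11*v^2 + 11.38*v + 1.79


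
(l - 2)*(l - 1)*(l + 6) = l^3 + 3*l^2 - 16*l + 12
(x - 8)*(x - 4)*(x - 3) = x^3 - 15*x^2 + 68*x - 96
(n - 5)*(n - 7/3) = n^2 - 22*n/3 + 35/3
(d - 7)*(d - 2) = d^2 - 9*d + 14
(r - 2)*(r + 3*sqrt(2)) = r^2 - 2*r + 3*sqrt(2)*r - 6*sqrt(2)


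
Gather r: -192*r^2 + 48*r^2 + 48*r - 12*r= -144*r^2 + 36*r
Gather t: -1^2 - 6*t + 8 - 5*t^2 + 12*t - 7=-5*t^2 + 6*t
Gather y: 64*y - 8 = 64*y - 8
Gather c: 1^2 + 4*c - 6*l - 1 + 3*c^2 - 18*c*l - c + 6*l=3*c^2 + c*(3 - 18*l)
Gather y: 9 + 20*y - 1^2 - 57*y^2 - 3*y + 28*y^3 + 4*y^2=28*y^3 - 53*y^2 + 17*y + 8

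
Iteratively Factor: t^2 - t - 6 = (t - 3)*(t + 2)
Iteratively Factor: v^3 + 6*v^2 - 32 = (v + 4)*(v^2 + 2*v - 8) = (v + 4)^2*(v - 2)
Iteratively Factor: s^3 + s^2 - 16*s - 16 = (s - 4)*(s^2 + 5*s + 4) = (s - 4)*(s + 4)*(s + 1)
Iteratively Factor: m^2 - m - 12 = (m + 3)*(m - 4)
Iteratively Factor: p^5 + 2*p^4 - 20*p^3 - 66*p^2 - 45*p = (p + 1)*(p^4 + p^3 - 21*p^2 - 45*p) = p*(p + 1)*(p^3 + p^2 - 21*p - 45) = p*(p + 1)*(p + 3)*(p^2 - 2*p - 15) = p*(p + 1)*(p + 3)^2*(p - 5)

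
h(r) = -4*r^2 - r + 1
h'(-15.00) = 119.00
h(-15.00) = -884.00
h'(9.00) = -73.00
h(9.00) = -332.00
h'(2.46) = -20.68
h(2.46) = -25.67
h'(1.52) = -13.16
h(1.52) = -9.76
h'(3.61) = -29.88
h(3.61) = -54.74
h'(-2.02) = 15.16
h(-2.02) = -13.30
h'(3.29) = -27.32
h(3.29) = -45.59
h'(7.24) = -58.92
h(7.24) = -215.91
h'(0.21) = -2.68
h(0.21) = 0.61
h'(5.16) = -42.28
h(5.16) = -110.66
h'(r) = -8*r - 1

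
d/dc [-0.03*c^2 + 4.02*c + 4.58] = 4.02 - 0.06*c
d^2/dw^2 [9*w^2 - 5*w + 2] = 18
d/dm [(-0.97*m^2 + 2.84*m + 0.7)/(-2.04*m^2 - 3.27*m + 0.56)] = (8.9655*m^2 + 1.7696*m + 3.8794)/(4.1616*m^4 + 13.3416*m^3 + 8.4081*m^2 - 3.6624*m + 0.3136)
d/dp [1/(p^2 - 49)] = -2*p/(p^2 - 49)^2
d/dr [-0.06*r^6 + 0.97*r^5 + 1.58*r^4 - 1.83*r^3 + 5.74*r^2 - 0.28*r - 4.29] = -0.36*r^5 + 4.85*r^4 + 6.32*r^3 - 5.49*r^2 + 11.48*r - 0.28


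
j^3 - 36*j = j*(j - 6)*(j + 6)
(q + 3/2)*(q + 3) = q^2 + 9*q/2 + 9/2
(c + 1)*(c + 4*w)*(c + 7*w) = c^3 + 11*c^2*w + c^2 + 28*c*w^2 + 11*c*w + 28*w^2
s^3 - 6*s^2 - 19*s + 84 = (s - 7)*(s - 3)*(s + 4)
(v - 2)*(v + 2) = v^2 - 4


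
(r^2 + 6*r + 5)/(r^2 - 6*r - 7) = (r + 5)/(r - 7)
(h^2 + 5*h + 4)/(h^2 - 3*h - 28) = (h + 1)/(h - 7)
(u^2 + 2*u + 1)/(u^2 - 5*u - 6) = (u + 1)/(u - 6)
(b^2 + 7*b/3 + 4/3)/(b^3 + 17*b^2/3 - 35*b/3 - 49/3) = (3*b + 4)/(3*b^2 + 14*b - 49)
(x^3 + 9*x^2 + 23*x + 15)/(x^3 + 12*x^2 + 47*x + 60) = (x + 1)/(x + 4)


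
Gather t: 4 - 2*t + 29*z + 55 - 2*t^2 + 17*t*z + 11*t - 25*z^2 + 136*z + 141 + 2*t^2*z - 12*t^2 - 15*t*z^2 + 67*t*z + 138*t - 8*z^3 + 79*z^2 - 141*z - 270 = t^2*(2*z - 14) + t*(-15*z^2 + 84*z + 147) - 8*z^3 + 54*z^2 + 24*z - 70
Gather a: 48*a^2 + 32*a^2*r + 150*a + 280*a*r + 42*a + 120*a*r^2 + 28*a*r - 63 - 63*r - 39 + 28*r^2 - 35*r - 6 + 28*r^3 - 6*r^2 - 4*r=a^2*(32*r + 48) + a*(120*r^2 + 308*r + 192) + 28*r^3 + 22*r^2 - 102*r - 108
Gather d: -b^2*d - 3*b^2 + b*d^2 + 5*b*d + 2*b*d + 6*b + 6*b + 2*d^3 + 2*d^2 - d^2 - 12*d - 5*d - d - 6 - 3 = -3*b^2 + 12*b + 2*d^3 + d^2*(b + 1) + d*(-b^2 + 7*b - 18) - 9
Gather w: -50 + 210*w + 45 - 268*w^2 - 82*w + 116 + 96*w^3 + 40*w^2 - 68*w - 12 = 96*w^3 - 228*w^2 + 60*w + 99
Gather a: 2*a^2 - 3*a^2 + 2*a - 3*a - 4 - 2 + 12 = -a^2 - a + 6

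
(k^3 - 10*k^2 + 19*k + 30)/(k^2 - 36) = (k^2 - 4*k - 5)/(k + 6)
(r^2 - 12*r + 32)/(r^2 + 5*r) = (r^2 - 12*r + 32)/(r*(r + 5))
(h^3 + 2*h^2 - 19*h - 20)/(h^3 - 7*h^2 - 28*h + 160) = (h + 1)/(h - 8)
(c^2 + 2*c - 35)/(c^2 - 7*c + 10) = (c + 7)/(c - 2)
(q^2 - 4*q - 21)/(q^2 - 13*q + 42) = (q + 3)/(q - 6)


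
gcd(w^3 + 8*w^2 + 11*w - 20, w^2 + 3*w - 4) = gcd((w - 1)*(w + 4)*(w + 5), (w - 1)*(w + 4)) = w^2 + 3*w - 4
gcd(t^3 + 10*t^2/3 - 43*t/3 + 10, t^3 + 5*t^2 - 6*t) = t^2 + 5*t - 6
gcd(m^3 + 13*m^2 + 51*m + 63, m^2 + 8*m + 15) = m + 3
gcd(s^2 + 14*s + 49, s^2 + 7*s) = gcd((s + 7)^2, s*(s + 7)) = s + 7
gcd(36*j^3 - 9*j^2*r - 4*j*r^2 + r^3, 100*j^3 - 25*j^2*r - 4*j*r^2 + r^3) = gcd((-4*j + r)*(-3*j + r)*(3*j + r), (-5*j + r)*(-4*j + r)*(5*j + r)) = -4*j + r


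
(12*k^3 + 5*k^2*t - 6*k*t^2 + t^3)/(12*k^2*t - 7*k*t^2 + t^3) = (k + t)/t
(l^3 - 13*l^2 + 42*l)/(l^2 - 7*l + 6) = l*(l - 7)/(l - 1)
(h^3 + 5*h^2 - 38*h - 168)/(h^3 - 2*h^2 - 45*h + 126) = (h + 4)/(h - 3)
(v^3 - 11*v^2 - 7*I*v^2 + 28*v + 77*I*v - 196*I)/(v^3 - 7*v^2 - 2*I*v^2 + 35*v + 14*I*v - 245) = (v - 4)/(v + 5*I)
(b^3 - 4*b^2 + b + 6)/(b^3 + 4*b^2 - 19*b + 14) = (b^2 - 2*b - 3)/(b^2 + 6*b - 7)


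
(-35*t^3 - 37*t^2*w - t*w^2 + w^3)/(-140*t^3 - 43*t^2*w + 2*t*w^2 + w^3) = (t + w)/(4*t + w)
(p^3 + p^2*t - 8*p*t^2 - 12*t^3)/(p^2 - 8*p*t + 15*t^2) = (p^2 + 4*p*t + 4*t^2)/(p - 5*t)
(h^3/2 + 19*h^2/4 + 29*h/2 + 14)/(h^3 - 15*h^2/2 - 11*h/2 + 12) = (2*h^3 + 19*h^2 + 58*h + 56)/(2*(2*h^3 - 15*h^2 - 11*h + 24))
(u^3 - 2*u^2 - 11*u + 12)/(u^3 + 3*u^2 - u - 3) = (u - 4)/(u + 1)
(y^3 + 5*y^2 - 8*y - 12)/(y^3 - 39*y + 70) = (y^2 + 7*y + 6)/(y^2 + 2*y - 35)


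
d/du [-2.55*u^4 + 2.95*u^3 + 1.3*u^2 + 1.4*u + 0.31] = -10.2*u^3 + 8.85*u^2 + 2.6*u + 1.4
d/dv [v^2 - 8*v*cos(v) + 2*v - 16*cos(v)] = 8*v*sin(v) + 2*v + 16*sin(v) - 8*cos(v) + 2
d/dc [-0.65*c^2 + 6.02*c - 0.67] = 6.02 - 1.3*c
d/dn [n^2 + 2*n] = 2*n + 2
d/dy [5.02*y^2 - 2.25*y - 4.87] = 10.04*y - 2.25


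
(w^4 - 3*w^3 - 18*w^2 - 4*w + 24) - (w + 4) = w^4 - 3*w^3 - 18*w^2 - 5*w + 20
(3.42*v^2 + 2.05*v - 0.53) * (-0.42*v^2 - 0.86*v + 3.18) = -1.4364*v^4 - 3.8022*v^3 + 9.3352*v^2 + 6.9748*v - 1.6854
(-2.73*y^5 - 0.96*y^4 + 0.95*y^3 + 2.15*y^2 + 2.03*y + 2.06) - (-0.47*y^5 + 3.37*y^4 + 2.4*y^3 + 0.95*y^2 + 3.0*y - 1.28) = -2.26*y^5 - 4.33*y^4 - 1.45*y^3 + 1.2*y^2 - 0.97*y + 3.34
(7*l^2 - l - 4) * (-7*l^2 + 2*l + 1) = -49*l^4 + 21*l^3 + 33*l^2 - 9*l - 4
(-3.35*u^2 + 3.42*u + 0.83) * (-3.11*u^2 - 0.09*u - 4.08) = 10.4185*u^4 - 10.3347*u^3 + 10.7789*u^2 - 14.0283*u - 3.3864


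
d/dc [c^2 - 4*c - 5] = 2*c - 4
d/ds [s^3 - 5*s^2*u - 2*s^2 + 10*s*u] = 3*s^2 - 10*s*u - 4*s + 10*u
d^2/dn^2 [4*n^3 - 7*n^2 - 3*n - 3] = 24*n - 14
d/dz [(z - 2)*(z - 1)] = 2*z - 3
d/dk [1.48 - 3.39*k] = -3.39000000000000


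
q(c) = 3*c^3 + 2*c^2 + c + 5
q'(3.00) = 94.00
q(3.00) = 107.00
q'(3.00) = 94.00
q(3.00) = 107.00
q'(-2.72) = 56.71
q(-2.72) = -43.29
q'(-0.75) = 3.06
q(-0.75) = 4.11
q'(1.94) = 42.63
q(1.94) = 36.37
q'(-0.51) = 1.30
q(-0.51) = 4.61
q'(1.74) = 35.21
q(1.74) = 28.60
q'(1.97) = 43.81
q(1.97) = 37.67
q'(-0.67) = 2.36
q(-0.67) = 4.33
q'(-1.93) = 26.80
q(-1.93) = -11.05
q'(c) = 9*c^2 + 4*c + 1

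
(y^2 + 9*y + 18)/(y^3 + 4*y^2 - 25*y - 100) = (y^2 + 9*y + 18)/(y^3 + 4*y^2 - 25*y - 100)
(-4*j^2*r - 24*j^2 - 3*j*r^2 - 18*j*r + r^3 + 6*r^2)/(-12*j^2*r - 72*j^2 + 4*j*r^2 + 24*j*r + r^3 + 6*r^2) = (-4*j^2 - 3*j*r + r^2)/(-12*j^2 + 4*j*r + r^2)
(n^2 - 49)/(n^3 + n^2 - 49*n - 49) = 1/(n + 1)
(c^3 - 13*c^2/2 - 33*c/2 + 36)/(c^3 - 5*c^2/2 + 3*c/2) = (c^2 - 5*c - 24)/(c*(c - 1))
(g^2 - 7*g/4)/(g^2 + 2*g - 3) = g*(4*g - 7)/(4*(g^2 + 2*g - 3))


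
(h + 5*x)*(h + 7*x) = h^2 + 12*h*x + 35*x^2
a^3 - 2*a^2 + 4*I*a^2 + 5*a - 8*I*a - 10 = (a - 2)*(a - I)*(a + 5*I)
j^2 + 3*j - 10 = (j - 2)*(j + 5)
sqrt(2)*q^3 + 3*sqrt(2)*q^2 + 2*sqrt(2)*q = q*(q + 2)*(sqrt(2)*q + sqrt(2))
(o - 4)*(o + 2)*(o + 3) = o^3 + o^2 - 14*o - 24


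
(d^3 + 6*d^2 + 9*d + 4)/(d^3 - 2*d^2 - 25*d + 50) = (d^3 + 6*d^2 + 9*d + 4)/(d^3 - 2*d^2 - 25*d + 50)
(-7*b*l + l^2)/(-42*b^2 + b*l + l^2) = l*(-7*b + l)/(-42*b^2 + b*l + l^2)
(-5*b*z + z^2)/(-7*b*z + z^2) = (5*b - z)/(7*b - z)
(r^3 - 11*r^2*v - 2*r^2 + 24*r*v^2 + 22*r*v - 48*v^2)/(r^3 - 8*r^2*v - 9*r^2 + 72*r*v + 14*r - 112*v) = (r - 3*v)/(r - 7)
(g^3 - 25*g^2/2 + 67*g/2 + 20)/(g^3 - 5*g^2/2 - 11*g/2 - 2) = (g^2 - 13*g + 40)/(g^2 - 3*g - 4)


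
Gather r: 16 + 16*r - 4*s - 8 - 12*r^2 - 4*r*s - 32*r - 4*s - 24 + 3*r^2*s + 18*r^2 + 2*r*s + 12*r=r^2*(3*s + 6) + r*(-2*s - 4) - 8*s - 16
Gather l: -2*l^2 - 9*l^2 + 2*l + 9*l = -11*l^2 + 11*l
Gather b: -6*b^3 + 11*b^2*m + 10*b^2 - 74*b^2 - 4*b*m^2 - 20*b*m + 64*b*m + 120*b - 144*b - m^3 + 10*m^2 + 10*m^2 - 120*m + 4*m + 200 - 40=-6*b^3 + b^2*(11*m - 64) + b*(-4*m^2 + 44*m - 24) - m^3 + 20*m^2 - 116*m + 160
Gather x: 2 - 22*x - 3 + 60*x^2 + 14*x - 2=60*x^2 - 8*x - 3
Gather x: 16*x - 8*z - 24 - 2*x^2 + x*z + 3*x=-2*x^2 + x*(z + 19) - 8*z - 24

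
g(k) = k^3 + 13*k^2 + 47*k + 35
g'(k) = 3*k^2 + 26*k + 47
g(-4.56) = -3.82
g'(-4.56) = -9.18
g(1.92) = 180.24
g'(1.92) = 107.98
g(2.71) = 277.75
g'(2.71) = 139.49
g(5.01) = 722.52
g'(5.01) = 252.56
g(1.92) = 180.24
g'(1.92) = 107.98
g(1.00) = 96.00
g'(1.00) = 76.00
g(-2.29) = -16.47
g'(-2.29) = 3.19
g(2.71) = 277.75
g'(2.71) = 139.49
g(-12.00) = -385.00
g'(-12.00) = 167.00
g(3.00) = 320.00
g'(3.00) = 152.00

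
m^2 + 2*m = m*(m + 2)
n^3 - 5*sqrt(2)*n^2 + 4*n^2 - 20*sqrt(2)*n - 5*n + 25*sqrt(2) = (n - 1)*(n + 5)*(n - 5*sqrt(2))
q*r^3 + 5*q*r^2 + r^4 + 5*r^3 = r^2*(q + r)*(r + 5)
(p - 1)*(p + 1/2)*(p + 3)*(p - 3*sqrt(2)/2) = p^4 - 3*sqrt(2)*p^3/2 + 5*p^3/2 - 15*sqrt(2)*p^2/4 - 2*p^2 - 3*p/2 + 3*sqrt(2)*p + 9*sqrt(2)/4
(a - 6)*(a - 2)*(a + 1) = a^3 - 7*a^2 + 4*a + 12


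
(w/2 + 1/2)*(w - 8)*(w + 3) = w^3/2 - 2*w^2 - 29*w/2 - 12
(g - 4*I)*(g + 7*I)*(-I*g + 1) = -I*g^3 + 4*g^2 - 25*I*g + 28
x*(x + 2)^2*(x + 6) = x^4 + 10*x^3 + 28*x^2 + 24*x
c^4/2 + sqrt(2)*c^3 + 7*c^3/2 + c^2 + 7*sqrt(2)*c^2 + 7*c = c*(c/2 + sqrt(2)/2)*(c + 7)*(c + sqrt(2))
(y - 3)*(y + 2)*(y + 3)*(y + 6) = y^4 + 8*y^3 + 3*y^2 - 72*y - 108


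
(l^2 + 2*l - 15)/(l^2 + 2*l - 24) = (l^2 + 2*l - 15)/(l^2 + 2*l - 24)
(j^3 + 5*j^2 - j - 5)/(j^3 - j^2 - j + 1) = (j + 5)/(j - 1)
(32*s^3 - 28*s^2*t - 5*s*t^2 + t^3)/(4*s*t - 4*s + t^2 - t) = (8*s^2 - 9*s*t + t^2)/(t - 1)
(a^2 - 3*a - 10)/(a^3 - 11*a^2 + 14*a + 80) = 1/(a - 8)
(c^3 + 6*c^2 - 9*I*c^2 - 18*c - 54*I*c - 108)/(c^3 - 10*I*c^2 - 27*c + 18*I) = (c + 6)/(c - I)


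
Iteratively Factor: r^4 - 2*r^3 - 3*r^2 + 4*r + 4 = (r + 1)*(r^3 - 3*r^2 + 4) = (r - 2)*(r + 1)*(r^2 - r - 2) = (r - 2)*(r + 1)^2*(r - 2)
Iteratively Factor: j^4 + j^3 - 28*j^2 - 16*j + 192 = (j + 4)*(j^3 - 3*j^2 - 16*j + 48) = (j - 4)*(j + 4)*(j^2 + j - 12) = (j - 4)*(j + 4)^2*(j - 3)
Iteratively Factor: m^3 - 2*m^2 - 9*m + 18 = (m + 3)*(m^2 - 5*m + 6) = (m - 3)*(m + 3)*(m - 2)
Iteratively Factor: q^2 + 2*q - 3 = (q - 1)*(q + 3)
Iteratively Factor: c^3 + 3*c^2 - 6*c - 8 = (c + 4)*(c^2 - c - 2) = (c + 1)*(c + 4)*(c - 2)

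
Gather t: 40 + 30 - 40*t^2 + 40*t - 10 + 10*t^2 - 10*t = -30*t^2 + 30*t + 60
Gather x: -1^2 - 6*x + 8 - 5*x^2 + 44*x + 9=-5*x^2 + 38*x + 16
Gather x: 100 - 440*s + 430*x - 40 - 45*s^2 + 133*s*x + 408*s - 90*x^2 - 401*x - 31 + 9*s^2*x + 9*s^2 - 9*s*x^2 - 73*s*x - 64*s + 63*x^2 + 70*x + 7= -36*s^2 - 96*s + x^2*(-9*s - 27) + x*(9*s^2 + 60*s + 99) + 36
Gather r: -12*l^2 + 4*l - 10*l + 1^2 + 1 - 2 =-12*l^2 - 6*l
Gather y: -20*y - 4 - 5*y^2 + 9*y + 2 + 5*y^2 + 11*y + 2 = 0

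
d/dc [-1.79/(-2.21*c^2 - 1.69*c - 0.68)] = (-7.9118*c - 3.0251)/(2.21*c^2 + 1.69*c + 0.68)^2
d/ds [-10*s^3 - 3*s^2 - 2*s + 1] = -30*s^2 - 6*s - 2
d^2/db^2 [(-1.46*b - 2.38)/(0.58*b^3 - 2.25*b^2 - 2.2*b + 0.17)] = (-2.946864*b^5 + 1.824216*b^4 + 31.18598*b^3 - 52.343748*b^2 - 72.628692*b - 25.95118)/(0.195112*b^9 - 2.2707*b^8 + 6.58851*b^7 + 6.006939*b^6 - 26.322*b^5 - 31.389645*b^4 - 5.548714*b^3 + 2.273325*b^2 - 0.19074*b + 0.004913)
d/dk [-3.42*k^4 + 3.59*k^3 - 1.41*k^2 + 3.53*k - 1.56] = -13.68*k^3 + 10.77*k^2 - 2.82*k + 3.53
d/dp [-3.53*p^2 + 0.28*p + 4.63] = 0.28 - 7.06*p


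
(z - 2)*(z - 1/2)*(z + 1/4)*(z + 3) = z^4 + 3*z^3/4 - 51*z^2/8 + 11*z/8 + 3/4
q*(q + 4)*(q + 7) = q^3 + 11*q^2 + 28*q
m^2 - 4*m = m*(m - 4)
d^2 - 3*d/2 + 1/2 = (d - 1)*(d - 1/2)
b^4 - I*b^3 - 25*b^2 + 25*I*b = b*(b - 5)*(b + 5)*(b - I)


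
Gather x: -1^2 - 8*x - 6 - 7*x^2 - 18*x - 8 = -7*x^2 - 26*x - 15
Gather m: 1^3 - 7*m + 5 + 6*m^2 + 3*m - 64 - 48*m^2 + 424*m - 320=-42*m^2 + 420*m - 378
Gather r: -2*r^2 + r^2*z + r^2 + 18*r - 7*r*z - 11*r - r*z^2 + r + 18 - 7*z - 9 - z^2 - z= r^2*(z - 1) + r*(-z^2 - 7*z + 8) - z^2 - 8*z + 9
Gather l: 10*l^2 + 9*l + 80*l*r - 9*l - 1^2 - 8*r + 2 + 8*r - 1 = 10*l^2 + 80*l*r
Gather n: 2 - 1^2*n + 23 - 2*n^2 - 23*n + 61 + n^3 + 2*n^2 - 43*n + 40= n^3 - 67*n + 126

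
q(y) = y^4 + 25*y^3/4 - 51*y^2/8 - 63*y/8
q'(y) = 4*y^3 + 75*y^2/4 - 51*y/4 - 63/8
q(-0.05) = 0.38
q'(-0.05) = -7.19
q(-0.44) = 1.74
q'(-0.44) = 1.02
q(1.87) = 16.08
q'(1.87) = 60.01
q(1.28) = -4.73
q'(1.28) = 14.91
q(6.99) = 4155.36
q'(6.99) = 2185.26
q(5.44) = 1650.46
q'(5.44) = 1121.60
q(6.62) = 3402.30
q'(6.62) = 1889.90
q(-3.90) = -205.65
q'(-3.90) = 89.76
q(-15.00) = 28215.00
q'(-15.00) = -9097.88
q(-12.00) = 9112.50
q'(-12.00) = -4066.88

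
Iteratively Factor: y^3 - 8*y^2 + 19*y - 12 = (y - 4)*(y^2 - 4*y + 3) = (y - 4)*(y - 1)*(y - 3)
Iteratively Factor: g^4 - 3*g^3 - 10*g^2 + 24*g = (g + 3)*(g^3 - 6*g^2 + 8*g) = (g - 2)*(g + 3)*(g^2 - 4*g) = (g - 4)*(g - 2)*(g + 3)*(g)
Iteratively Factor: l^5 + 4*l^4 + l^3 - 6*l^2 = (l)*(l^4 + 4*l^3 + l^2 - 6*l) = l^2*(l^3 + 4*l^2 + l - 6) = l^2*(l + 3)*(l^2 + l - 2) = l^2*(l + 2)*(l + 3)*(l - 1)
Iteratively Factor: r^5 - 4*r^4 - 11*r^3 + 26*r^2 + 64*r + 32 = (r + 1)*(r^4 - 5*r^3 - 6*r^2 + 32*r + 32) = (r + 1)*(r + 2)*(r^3 - 7*r^2 + 8*r + 16) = (r + 1)^2*(r + 2)*(r^2 - 8*r + 16) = (r - 4)*(r + 1)^2*(r + 2)*(r - 4)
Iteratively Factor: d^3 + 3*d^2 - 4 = (d - 1)*(d^2 + 4*d + 4) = (d - 1)*(d + 2)*(d + 2)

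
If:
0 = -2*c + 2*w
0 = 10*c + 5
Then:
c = -1/2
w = -1/2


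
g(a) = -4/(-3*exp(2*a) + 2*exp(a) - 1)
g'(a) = -4*(6*exp(2*a) - 2*exp(a))/(-3*exp(2*a) + 2*exp(a) - 1)^2 = (8 - 24*exp(a))*exp(a)/(3*exp(2*a) - 2*exp(a) + 1)^2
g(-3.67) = 4.21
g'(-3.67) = 0.21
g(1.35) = 0.11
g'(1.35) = -0.23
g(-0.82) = 5.71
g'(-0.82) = -2.30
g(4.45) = 0.00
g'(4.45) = -0.00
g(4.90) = 0.00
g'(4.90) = -0.00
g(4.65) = 0.00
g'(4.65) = -0.00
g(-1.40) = 5.80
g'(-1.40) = 1.08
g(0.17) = 1.41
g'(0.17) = -3.00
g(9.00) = 0.00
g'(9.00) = 0.00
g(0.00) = 2.00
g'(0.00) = -4.00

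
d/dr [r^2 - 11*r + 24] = 2*r - 11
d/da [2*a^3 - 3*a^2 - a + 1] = 6*a^2 - 6*a - 1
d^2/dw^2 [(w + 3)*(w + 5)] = 2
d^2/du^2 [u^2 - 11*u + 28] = 2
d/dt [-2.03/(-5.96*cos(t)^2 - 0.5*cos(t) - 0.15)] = (24.1976*cos(t) + 1.015)*sin(t)/(5.96*cos(t)^2 + 0.5*cos(t) + 0.15)^2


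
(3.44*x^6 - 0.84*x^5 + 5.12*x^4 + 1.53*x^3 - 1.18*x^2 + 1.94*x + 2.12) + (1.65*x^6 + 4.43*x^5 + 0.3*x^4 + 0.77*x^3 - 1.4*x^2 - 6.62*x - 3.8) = 5.09*x^6 + 3.59*x^5 + 5.42*x^4 + 2.3*x^3 - 2.58*x^2 - 4.68*x - 1.68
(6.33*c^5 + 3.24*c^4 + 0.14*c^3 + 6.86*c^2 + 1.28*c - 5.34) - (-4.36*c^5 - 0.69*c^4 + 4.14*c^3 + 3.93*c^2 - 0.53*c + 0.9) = 10.69*c^5 + 3.93*c^4 - 4.0*c^3 + 2.93*c^2 + 1.81*c - 6.24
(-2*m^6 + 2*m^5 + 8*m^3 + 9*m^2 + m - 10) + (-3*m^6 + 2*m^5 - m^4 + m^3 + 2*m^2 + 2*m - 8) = -5*m^6 + 4*m^5 - m^4 + 9*m^3 + 11*m^2 + 3*m - 18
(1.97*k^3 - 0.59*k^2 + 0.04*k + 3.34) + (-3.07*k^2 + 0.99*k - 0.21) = 1.97*k^3 - 3.66*k^2 + 1.03*k + 3.13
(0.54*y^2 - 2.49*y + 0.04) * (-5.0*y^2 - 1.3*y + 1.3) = -2.7*y^4 + 11.748*y^3 + 3.739*y^2 - 3.289*y + 0.052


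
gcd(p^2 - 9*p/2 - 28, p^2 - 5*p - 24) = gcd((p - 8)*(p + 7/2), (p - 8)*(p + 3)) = p - 8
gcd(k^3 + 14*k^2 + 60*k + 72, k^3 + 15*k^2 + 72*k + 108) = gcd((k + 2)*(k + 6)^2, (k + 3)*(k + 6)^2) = k^2 + 12*k + 36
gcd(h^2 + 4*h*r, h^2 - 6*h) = h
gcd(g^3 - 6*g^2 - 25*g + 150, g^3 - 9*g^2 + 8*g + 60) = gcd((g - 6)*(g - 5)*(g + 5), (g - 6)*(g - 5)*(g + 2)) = g^2 - 11*g + 30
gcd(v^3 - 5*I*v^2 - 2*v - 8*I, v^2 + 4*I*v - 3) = v + I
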